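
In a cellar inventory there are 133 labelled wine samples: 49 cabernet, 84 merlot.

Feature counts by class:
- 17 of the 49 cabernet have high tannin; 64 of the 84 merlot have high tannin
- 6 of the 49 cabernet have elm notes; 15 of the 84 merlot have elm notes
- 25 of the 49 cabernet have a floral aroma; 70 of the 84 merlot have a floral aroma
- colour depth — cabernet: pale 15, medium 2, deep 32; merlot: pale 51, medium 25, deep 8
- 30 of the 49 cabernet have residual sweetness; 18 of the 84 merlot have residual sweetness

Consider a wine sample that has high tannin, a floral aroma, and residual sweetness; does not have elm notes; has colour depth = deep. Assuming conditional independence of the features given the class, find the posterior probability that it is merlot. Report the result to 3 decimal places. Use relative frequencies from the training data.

cabernet: (49/133) × (17/49) × (43/49) × (25/49) × (32/49) × (30/49) ≈ 0.0228819
merlot: (84/133) × (64/84) × (69/84) × (70/84) × (8/84) × (18/84) ≈ 0.00672235
P(merlot | x) = 0.00672235 / 0.02960425 ≈ 0.227

0.227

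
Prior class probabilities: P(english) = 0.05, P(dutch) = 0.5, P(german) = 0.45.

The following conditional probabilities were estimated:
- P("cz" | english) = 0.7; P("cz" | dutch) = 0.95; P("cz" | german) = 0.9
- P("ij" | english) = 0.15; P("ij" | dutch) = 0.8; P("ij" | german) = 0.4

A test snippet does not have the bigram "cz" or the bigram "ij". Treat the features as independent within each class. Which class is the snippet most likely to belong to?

english: 0.05 × (1−0.7) × (1−0.15) = 0.01275
dutch: 0.5 × (1−0.95) × (1−0.8) = 0.005
german: 0.45 × (1−0.9) × (1−0.4) = 0.027
Highest score → german.

german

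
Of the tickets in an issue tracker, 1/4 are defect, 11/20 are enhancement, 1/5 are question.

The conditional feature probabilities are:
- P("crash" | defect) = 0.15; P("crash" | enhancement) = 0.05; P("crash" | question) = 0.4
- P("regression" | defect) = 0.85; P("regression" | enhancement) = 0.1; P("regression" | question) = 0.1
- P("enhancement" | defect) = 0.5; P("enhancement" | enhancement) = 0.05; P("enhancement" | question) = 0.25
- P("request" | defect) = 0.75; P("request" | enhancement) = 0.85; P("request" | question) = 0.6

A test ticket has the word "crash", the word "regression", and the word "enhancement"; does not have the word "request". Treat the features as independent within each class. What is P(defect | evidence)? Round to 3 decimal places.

defect: 0.25 × 0.15 × 0.85 × 0.5 × (1−0.75) = 0.003984375
enhancement: 0.55 × 0.05 × 0.1 × 0.05 × (1−0.85) = 0.000020625
question: 0.2 × 0.4 × 0.1 × 0.25 × (1−0.6) = 0.0008
P(defect | x) = 0.003984375 / 0.004805 ≈ 0.829

0.829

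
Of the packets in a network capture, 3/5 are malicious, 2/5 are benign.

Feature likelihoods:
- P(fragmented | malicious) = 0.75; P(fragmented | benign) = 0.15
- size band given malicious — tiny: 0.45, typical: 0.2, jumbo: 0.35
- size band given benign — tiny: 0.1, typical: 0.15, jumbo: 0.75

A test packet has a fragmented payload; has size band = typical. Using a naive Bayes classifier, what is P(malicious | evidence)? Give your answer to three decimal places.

0.909

malicious: 0.6 × 0.75 × 0.2 = 0.09
benign: 0.4 × 0.15 × 0.15 = 0.009
P(malicious | x) = 0.09 / 0.099 ≈ 0.909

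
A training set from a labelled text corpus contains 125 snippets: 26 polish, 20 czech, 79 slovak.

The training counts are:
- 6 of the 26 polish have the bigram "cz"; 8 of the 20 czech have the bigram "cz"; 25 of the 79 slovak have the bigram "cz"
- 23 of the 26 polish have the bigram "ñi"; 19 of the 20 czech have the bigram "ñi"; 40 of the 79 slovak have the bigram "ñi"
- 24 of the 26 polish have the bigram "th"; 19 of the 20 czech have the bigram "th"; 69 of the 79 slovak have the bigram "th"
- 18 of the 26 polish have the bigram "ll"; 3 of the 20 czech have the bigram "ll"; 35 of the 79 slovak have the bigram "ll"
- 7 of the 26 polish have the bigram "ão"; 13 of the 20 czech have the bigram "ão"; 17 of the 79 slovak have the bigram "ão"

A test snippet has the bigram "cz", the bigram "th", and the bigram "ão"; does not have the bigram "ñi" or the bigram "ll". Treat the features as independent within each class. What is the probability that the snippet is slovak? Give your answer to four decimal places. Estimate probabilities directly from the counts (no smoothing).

polish: (26/125) × (6/26) × (3/26) × (24/26) × (8/26) × (7/26) ≈ 0.000423515
czech: (20/125) × (8/20) × (1/20) × (19/20) × (17/20) × (13/20) = 0.0016796
slovak: (79/125) × (25/79) × (39/79) × (69/79) × (44/79) × (17/79) ≈ 0.0103356
P(slovak | x) = 0.0103356 / 0.012438715 ≈ 0.8309

0.8309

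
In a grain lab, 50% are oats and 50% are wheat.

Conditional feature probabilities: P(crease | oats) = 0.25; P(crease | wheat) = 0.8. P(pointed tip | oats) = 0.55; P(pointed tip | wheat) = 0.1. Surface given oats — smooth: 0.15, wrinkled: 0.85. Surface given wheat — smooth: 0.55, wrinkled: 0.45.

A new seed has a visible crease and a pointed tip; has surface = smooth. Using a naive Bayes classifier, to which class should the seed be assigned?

wheat

oats: 0.5 × 0.25 × 0.55 × 0.15 = 0.0103125
wheat: 0.5 × 0.8 × 0.1 × 0.55 = 0.022
Highest score → wheat.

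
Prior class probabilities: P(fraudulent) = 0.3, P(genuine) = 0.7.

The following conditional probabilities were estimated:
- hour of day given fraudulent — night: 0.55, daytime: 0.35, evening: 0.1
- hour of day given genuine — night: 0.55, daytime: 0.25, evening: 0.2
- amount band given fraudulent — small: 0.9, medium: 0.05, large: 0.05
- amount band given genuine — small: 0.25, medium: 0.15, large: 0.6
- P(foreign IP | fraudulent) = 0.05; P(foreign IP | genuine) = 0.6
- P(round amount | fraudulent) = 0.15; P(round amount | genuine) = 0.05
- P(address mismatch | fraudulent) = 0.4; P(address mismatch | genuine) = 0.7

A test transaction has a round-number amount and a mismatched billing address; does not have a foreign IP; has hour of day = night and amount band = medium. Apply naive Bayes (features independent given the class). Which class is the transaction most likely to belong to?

genuine

fraudulent: 0.3 × 0.55 × 0.05 × (1−0.05) × 0.15 × 0.4 = 0.00047025
genuine: 0.7 × 0.55 × 0.15 × (1−0.6) × 0.05 × 0.7 = 0.0008085
Highest score → genuine.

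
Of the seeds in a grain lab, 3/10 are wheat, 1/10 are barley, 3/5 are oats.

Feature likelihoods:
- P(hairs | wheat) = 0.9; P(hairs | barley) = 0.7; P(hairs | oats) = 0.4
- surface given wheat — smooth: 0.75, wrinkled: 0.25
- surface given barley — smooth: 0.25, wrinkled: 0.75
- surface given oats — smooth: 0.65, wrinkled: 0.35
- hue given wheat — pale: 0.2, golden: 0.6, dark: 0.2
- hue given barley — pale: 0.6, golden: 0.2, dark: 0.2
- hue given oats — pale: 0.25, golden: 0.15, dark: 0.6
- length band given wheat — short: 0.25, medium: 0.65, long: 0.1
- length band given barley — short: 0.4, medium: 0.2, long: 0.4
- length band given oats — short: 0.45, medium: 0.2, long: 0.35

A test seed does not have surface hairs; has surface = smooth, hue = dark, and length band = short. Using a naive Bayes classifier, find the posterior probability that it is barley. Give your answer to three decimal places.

wheat: 0.3 × (1−0.9) × 0.75 × 0.2 × 0.25 = 0.001125
barley: 0.1 × (1−0.7) × 0.25 × 0.2 × 0.4 = 0.0006
oats: 0.6 × (1−0.4) × 0.65 × 0.6 × 0.45 = 0.06318
P(barley | x) = 0.0006 / 0.064905 ≈ 0.009

0.009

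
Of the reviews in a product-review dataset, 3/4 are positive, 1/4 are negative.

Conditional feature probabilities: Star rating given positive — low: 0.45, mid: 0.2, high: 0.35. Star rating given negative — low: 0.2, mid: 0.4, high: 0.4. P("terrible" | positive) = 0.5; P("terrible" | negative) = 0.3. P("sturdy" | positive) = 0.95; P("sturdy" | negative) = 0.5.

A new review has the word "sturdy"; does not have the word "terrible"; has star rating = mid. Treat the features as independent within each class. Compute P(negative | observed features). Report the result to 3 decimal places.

0.329

positive: 0.75 × 0.2 × (1−0.5) × 0.95 = 0.07125
negative: 0.25 × 0.4 × (1−0.3) × 0.5 = 0.035
P(negative | x) = 0.035 / 0.10625 ≈ 0.329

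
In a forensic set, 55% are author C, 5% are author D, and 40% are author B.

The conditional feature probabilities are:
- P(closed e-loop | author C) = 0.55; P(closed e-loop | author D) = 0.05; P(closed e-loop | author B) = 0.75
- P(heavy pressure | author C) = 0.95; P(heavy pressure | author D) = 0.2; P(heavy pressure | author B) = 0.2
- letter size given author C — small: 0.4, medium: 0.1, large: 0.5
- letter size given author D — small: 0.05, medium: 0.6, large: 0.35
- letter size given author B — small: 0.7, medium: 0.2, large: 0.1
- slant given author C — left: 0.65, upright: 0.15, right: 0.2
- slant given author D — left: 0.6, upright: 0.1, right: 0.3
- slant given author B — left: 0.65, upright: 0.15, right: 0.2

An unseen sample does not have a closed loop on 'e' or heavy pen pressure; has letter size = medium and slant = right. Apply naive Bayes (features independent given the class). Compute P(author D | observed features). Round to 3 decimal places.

0.665

author C: 0.55 × (1−0.55) × (1−0.95) × 0.1 × 0.2 = 0.0002475
author D: 0.05 × (1−0.05) × (1−0.2) × 0.6 × 0.3 = 0.00684
author B: 0.4 × (1−0.75) × (1−0.2) × 0.2 × 0.2 = 0.0032
P(author D | x) = 0.00684 / 0.0102875 ≈ 0.665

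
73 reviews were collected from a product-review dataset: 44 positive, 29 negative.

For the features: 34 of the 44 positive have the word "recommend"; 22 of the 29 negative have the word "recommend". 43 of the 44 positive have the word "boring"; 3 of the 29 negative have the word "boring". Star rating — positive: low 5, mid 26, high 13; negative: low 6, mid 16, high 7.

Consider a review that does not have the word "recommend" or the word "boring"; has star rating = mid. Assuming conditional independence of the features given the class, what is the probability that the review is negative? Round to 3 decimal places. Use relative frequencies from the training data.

positive: (44/73) × (10/44) × (1/44) × (26/44) ≈ 0.00183969
negative: (29/73) × (7/29) × (26/29) × (16/29) ≈ 0.0474321
P(negative | x) = 0.0474321 / 0.04927179 ≈ 0.963

0.963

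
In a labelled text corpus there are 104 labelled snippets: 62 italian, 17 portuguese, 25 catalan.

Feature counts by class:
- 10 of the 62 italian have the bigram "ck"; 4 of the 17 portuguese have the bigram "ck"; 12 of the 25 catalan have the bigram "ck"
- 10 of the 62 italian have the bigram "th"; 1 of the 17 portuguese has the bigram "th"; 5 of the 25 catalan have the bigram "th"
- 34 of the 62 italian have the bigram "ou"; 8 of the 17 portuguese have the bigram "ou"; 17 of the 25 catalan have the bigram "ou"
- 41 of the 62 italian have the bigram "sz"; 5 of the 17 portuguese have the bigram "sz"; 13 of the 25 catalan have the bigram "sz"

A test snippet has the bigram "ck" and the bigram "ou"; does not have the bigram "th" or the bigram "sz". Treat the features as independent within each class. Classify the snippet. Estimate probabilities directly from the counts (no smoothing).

italian: (62/104) × (10/62) × (52/62) × (34/62) × (21/62) ≈ 0.0149794
portuguese: (17/104) × (4/17) × (16/17) × (8/17) × (12/17) ≈ 0.0120246
catalan: (25/104) × (12/25) × (20/25) × (17/25) × (12/25) ≈ 0.0301292
Highest score → catalan.

catalan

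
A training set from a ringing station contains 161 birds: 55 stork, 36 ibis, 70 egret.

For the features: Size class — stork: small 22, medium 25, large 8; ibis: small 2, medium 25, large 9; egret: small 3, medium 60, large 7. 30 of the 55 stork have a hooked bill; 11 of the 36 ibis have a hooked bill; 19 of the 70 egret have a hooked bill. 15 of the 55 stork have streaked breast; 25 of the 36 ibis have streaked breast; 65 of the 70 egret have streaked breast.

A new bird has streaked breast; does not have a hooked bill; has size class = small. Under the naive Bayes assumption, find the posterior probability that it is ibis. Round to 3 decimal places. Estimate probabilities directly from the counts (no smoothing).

stork: (55/161) × (22/55) × (25/55) × (15/55) ≈ 0.0169396
ibis: (36/161) × (2/36) × (25/36) × (25/36) ≈ 0.00599072
egret: (70/161) × (3/70) × (51/70) × (65/70) ≈ 0.0126062
P(ibis | x) = 0.00599072 / 0.03553652 ≈ 0.169

0.169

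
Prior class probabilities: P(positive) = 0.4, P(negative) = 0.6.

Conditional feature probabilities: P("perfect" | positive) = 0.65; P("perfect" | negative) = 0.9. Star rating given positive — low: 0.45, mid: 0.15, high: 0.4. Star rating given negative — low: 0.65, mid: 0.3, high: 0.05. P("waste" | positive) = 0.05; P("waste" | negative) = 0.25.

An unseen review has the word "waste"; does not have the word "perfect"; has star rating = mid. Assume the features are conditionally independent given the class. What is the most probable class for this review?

negative

positive: 0.4 × (1−0.65) × 0.15 × 0.05 = 0.00105
negative: 0.6 × (1−0.9) × 0.3 × 0.25 = 0.0045
Highest score → negative.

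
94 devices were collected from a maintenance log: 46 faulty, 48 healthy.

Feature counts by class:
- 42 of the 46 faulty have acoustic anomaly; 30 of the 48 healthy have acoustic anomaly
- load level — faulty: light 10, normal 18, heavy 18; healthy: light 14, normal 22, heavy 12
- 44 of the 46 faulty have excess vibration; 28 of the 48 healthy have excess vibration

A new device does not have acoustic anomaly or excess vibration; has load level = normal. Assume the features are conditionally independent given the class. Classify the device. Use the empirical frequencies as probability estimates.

healthy

faulty: (46/94) × (4/46) × (18/46) × (2/46) ≈ 0.000723967
healthy: (48/94) × (18/48) × (22/48) × (20/48) ≈ 0.0365691
Highest score → healthy.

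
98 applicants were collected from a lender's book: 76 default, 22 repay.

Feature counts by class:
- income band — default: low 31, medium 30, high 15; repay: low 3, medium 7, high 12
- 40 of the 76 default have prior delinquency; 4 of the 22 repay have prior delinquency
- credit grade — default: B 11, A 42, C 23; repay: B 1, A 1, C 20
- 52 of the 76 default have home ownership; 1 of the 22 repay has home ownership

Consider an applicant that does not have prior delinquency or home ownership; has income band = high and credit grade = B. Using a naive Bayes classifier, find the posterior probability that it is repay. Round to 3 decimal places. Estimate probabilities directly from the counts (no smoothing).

0.567

default: (76/98) × (15/76) × (36/76) × (11/76) × (24/76) ≈ 0.00331383
repay: (22/98) × (12/22) × (18/22) × (1/22) × (21/22) ≈ 0.00434689
P(repay | x) = 0.00434689 / 0.00766072 ≈ 0.567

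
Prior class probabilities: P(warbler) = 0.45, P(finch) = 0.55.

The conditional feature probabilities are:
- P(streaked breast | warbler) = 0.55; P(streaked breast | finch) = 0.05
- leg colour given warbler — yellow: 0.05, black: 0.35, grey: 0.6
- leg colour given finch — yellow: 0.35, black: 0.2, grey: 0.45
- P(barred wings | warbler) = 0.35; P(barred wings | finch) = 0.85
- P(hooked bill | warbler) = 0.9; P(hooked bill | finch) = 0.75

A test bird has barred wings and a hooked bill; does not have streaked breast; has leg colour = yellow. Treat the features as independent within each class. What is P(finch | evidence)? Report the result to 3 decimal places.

warbler: 0.45 × (1−0.55) × 0.05 × 0.35 × 0.9 = 0.003189375
finch: 0.55 × (1−0.05) × 0.35 × 0.85 × 0.75 = 0.1165828125
P(finch | x) = 0.1165828125 / 0.1197721875 ≈ 0.973

0.973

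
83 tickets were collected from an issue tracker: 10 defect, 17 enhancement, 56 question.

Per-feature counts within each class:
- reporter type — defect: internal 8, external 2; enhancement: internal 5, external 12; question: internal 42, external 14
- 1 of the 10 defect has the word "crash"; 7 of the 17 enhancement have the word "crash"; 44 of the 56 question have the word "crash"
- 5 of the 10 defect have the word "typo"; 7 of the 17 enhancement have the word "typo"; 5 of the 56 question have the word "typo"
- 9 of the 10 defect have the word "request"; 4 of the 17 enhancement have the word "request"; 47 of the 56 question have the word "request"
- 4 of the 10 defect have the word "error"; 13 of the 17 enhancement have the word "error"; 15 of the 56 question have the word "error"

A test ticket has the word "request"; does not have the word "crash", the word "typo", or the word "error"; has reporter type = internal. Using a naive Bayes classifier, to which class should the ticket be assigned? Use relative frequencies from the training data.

question

defect: (10/83) × (8/10) × (9/10) × (5/10) × (9/10) × (6/10) ≈ 0.0234217
enhancement: (17/83) × (5/17) × (10/17) × (10/17) × (4/17) × (4/17) ≈ 0.00115403
question: (56/83) × (42/56) × (12/56) × (51/56) × (47/56) × (41/56) ≈ 0.0606809
Highest score → question.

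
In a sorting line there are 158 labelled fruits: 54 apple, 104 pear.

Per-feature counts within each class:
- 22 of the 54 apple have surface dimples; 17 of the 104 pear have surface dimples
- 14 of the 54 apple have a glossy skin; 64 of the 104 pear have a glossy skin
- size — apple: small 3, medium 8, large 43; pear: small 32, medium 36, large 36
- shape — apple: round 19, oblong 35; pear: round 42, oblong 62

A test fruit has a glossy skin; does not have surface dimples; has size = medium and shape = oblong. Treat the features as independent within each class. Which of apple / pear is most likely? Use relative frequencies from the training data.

pear

apple: (54/158) × (32/54) × (14/54) × (8/54) × (35/54) ≈ 0.00504194
pear: (104/158) × (87/104) × (64/104) × (36/104) × (62/104) ≈ 0.0699256
Highest score → pear.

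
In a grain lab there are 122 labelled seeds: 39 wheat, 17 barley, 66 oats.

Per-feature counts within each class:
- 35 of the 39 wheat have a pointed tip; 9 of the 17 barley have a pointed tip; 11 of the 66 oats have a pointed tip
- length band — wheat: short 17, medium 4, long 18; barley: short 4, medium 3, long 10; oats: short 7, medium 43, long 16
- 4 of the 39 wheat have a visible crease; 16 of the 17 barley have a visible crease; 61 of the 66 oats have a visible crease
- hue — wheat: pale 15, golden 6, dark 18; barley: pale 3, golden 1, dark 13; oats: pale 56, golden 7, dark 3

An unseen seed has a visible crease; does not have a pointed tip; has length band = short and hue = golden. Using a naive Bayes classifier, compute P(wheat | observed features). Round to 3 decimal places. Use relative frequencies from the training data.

wheat: (39/122) × (4/39) × (17/39) × (4/39) × (6/39) ≈ 0.00022551
barley: (17/122) × (8/17) × (4/17) × (16/17) × (1/17) ≈ 0.000854207
oats: (66/122) × (55/66) × (7/66) × (61/66) × (7/66) ≈ 0.00468702
P(wheat | x) = 0.00022551 / 0.005766737 ≈ 0.039

0.039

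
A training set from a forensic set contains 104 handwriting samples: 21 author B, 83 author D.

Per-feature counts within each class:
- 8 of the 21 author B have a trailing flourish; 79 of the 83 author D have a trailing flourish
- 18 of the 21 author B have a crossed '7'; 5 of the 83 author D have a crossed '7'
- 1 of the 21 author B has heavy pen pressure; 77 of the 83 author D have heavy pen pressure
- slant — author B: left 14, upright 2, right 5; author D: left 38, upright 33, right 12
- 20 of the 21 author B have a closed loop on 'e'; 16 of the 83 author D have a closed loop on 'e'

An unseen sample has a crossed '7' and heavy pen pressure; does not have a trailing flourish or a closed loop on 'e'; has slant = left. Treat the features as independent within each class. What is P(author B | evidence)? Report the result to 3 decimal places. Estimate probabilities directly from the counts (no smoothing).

author B: (21/104) × (13/21) × (18/21) × (1/21) × (14/21) × (1/21) ≈ 0.00016197
author D: (83/104) × (4/83) × (5/83) × (77/83) × (38/83) × (67/83) ≈ 0.000794389
P(author B | x) = 0.00016197 / 0.000956359 ≈ 0.169

0.169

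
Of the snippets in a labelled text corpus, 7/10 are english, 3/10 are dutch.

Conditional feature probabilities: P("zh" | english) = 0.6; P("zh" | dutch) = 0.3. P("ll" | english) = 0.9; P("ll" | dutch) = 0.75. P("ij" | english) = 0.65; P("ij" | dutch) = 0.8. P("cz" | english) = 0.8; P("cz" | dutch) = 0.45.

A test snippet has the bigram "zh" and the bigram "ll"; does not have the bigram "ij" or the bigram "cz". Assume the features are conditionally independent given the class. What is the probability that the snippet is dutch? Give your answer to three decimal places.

0.219

english: 0.7 × 0.6 × 0.9 × (1−0.65) × (1−0.8) = 0.02646
dutch: 0.3 × 0.3 × 0.75 × (1−0.8) × (1−0.45) = 0.007425
P(dutch | x) = 0.007425 / 0.033885 ≈ 0.219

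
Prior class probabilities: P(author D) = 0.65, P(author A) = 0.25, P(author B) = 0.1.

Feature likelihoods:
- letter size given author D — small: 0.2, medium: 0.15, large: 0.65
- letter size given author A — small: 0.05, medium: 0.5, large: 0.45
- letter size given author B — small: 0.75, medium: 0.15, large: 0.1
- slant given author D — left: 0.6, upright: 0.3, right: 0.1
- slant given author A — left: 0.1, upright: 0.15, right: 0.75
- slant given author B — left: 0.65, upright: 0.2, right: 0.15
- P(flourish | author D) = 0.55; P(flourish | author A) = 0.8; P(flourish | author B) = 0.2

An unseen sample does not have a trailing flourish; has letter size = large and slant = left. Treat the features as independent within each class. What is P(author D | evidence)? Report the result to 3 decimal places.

0.939

author D: 0.65 × 0.65 × 0.6 × (1−0.55) = 0.114075
author A: 0.25 × 0.45 × 0.1 × (1−0.8) = 0.00225
author B: 0.1 × 0.1 × 0.65 × (1−0.2) = 0.0052
P(author D | x) = 0.114075 / 0.121525 ≈ 0.939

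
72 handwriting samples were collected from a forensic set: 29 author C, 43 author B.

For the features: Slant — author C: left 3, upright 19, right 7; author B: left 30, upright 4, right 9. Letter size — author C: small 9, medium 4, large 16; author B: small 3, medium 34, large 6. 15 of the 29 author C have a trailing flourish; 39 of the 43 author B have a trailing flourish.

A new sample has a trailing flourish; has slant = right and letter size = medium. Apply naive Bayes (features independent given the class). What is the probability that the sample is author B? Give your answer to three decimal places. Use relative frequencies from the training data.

author C: (29/72) × (7/29) × (4/29) × (15/29) ≈ 0.00693619
author B: (43/72) × (9/43) × (34/43) × (39/43) ≈ 0.0896431
P(author B | x) = 0.0896431 / 0.09657929 ≈ 0.928

0.928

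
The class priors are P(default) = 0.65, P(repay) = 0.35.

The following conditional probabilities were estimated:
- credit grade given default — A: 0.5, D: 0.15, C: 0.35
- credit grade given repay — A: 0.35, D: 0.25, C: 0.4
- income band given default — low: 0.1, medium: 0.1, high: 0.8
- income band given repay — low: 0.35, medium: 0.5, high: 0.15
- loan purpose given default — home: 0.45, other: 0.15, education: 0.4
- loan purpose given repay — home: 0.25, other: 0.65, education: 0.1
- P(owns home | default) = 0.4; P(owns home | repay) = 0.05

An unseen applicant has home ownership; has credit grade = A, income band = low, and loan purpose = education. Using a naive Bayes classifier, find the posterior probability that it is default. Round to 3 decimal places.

0.960

default: 0.65 × 0.5 × 0.1 × 0.4 × 0.4 = 0.0052
repay: 0.35 × 0.35 × 0.35 × 0.1 × 0.05 = 0.000214375
P(default | x) = 0.0052 / 0.005414375 ≈ 0.960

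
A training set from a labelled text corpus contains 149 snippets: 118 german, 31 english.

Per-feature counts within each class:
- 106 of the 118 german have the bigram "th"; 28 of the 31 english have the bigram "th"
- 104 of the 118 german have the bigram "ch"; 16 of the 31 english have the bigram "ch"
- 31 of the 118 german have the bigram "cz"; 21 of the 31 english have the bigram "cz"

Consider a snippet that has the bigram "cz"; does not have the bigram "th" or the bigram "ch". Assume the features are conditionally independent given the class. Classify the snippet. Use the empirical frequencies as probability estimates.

english

german: (118/149) × (12/118) × (14/118) × (31/118) ≈ 0.00251027
english: (31/149) × (3/31) × (15/31) × (21/31) ≈ 0.00659967
Highest score → english.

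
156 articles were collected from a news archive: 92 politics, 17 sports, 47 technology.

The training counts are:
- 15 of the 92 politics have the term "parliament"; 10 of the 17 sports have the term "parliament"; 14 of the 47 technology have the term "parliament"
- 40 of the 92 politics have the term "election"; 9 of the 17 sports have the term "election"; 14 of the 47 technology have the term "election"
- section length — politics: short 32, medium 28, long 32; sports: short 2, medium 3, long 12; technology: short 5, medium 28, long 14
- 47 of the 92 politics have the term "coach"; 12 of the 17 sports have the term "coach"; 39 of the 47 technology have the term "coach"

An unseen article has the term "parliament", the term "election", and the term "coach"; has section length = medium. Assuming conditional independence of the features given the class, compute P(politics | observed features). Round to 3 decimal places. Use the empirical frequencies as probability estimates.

politics: (92/156) × (15/92) × (40/92) × (28/92) × (47/92) ≈ 0.00650009
sports: (17/156) × (10/17) × (9/17) × (3/17) × (12/17) ≈ 0.0042274
technology: (47/156) × (14/47) × (14/47) × (28/47) × (39/47) ≈ 0.0132148
P(politics | x) = 0.00650009 / 0.02394229 ≈ 0.271

0.271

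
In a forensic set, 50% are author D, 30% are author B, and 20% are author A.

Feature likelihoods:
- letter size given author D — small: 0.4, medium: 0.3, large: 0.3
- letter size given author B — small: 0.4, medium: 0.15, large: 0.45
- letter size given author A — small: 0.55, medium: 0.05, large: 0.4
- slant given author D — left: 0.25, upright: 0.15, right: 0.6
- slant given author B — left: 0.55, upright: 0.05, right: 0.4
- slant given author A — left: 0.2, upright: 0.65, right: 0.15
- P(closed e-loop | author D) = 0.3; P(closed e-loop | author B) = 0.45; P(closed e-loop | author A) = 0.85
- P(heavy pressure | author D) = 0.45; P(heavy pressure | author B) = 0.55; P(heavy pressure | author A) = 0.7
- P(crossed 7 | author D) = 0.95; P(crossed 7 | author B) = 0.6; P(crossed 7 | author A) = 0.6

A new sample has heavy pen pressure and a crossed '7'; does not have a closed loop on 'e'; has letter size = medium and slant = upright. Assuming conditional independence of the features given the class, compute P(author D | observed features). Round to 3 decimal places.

author D: 0.5 × 0.3 × 0.15 × (1−0.3) × 0.45 × 0.95 = 0.006733125
author B: 0.3 × 0.15 × 0.05 × (1−0.45) × 0.55 × 0.6 = 0.000408375
author A: 0.2 × 0.05 × 0.65 × (1−0.85) × 0.7 × 0.6 = 0.0004095
P(author D | x) = 0.006733125 / 0.007551 ≈ 0.892

0.892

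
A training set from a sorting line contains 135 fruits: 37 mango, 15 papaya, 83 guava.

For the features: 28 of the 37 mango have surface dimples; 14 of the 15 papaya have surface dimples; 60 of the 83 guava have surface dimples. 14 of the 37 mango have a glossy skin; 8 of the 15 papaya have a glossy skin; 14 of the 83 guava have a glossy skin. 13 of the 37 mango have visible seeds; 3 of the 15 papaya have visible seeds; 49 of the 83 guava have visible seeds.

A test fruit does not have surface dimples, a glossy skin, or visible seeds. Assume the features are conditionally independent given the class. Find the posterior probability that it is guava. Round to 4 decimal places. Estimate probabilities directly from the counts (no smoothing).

0.6618

mango: (37/135) × (9/37) × (23/37) × (24/37) ≈ 0.0268809
papaya: (15/135) × (1/15) × (7/15) × (12/15) ≈ 0.00276543
guava: (83/135) × (23/83) × (69/83) × (34/83) ≈ 0.0580184
P(guava | x) = 0.0580184 / 0.08766473 ≈ 0.6618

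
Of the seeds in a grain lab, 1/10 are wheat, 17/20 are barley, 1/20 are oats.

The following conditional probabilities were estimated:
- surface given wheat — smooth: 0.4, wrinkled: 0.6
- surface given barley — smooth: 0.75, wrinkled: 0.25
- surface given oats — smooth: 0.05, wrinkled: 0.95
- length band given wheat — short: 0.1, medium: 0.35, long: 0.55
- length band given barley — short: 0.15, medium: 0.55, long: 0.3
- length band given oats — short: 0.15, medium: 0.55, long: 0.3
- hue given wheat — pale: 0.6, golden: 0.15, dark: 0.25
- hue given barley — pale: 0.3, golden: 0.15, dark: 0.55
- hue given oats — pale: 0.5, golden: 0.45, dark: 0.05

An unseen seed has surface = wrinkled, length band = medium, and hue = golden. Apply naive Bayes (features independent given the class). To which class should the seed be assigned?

wheat: 0.1 × 0.6 × 0.35 × 0.15 = 0.00315
barley: 0.85 × 0.25 × 0.55 × 0.15 = 0.01753125
oats: 0.05 × 0.95 × 0.55 × 0.45 = 0.01175625
Highest score → barley.

barley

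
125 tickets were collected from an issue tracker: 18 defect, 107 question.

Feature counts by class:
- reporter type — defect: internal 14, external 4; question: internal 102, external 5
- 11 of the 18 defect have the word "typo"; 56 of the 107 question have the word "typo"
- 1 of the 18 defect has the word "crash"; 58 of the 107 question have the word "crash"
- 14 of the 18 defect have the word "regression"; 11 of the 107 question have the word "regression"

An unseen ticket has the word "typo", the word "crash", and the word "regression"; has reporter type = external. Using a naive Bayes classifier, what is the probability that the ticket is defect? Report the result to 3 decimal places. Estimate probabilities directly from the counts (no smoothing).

0.420

defect: (18/125) × (4/18) × (11/18) × (1/18) × (14/18) ≈ 0.000844993
question: (107/125) × (5/107) × (56/107) × (58/107) × (11/107) ≈ 0.00116659
P(defect | x) = 0.000844993 / 0.002011583 ≈ 0.420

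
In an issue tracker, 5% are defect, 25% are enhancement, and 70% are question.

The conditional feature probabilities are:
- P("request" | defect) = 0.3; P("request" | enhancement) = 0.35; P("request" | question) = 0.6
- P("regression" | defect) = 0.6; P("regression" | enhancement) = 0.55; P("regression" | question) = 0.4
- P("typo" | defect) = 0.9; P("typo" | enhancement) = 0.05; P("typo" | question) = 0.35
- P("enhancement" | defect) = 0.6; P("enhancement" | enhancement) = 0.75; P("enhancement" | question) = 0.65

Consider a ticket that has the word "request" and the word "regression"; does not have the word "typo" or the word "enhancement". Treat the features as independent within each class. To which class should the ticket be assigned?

question

defect: 0.05 × 0.3 × 0.6 × (1−0.9) × (1−0.6) = 0.00036
enhancement: 0.25 × 0.35 × 0.55 × (1−0.05) × (1−0.75) = 0.0114296875
question: 0.7 × 0.6 × 0.4 × (1−0.35) × (1−0.65) = 0.03822
Highest score → question.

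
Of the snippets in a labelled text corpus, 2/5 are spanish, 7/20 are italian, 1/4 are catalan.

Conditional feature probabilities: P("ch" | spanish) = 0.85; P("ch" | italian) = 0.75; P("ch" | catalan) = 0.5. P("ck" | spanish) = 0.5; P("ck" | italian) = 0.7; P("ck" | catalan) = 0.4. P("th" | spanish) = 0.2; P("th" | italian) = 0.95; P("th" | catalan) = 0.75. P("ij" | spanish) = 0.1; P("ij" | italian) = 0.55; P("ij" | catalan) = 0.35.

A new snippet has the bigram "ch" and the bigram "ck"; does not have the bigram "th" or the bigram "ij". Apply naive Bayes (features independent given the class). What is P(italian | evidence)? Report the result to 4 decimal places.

spanish: 0.4 × 0.85 × 0.5 × (1−0.2) × (1−0.1) = 0.1224
italian: 0.35 × 0.75 × 0.7 × (1−0.95) × (1−0.55) = 0.004134375
catalan: 0.25 × 0.5 × 0.4 × (1−0.75) × (1−0.35) = 0.008125
P(italian | x) = 0.004134375 / 0.134659375 ≈ 0.0307

0.0307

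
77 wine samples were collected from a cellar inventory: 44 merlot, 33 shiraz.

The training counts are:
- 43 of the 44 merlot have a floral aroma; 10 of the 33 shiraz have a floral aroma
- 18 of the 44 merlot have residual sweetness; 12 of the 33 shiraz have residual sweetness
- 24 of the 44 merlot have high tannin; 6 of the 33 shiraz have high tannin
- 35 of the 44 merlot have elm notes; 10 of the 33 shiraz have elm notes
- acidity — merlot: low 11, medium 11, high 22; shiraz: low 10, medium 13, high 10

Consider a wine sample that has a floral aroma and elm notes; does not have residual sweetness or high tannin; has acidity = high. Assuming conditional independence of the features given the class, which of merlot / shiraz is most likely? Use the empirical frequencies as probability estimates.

merlot

merlot: (44/77) × (43/44) × (26/44) × (20/44) × (35/44) × (22/44) ≈ 0.059657
shiraz: (33/77) × (10/33) × (21/33) × (27/33) × (10/33) × (10/33) ≈ 0.00620921
Highest score → merlot.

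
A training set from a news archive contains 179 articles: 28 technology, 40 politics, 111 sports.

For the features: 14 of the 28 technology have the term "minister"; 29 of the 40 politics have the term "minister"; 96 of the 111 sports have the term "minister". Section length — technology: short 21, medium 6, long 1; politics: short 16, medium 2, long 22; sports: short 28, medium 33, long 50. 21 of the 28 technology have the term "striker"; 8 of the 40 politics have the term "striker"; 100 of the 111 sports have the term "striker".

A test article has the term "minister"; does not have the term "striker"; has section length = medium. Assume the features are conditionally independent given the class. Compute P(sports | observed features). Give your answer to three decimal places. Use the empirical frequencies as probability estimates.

technology: (28/179) × (14/28) × (6/28) × (7/28) ≈ 0.00418994
politics: (40/179) × (29/40) × (2/40) × (32/40) ≈ 0.00648045
sports: (111/179) × (96/111) × (33/111) × (11/111) ≈ 0.0158008
P(sports | x) = 0.0158008 / 0.02647119 ≈ 0.597

0.597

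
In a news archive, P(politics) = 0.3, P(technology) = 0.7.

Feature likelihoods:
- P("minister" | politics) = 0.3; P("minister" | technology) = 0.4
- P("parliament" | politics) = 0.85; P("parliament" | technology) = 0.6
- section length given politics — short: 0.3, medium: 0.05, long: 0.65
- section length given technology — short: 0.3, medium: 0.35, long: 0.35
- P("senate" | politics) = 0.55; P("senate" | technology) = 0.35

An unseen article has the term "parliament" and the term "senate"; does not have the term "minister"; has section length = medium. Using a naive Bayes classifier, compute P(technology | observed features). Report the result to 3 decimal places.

0.863

politics: 0.3 × (1−0.3) × 0.85 × 0.05 × 0.55 = 0.00490875
technology: 0.7 × (1−0.4) × 0.6 × 0.35 × 0.35 = 0.03087
P(technology | x) = 0.03087 / 0.03577875 ≈ 0.863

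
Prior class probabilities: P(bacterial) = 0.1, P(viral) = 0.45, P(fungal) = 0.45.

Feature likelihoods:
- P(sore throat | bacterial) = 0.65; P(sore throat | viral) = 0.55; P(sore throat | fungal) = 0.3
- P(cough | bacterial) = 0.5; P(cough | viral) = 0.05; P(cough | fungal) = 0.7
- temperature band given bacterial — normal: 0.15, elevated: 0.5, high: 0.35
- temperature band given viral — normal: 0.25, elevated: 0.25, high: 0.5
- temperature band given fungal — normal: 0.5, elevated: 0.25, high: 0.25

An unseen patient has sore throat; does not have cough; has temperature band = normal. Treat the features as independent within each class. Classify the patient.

bacterial: 0.1 × 0.65 × (1−0.5) × 0.15 = 0.004875
viral: 0.45 × 0.55 × (1−0.05) × 0.25 = 0.05878125
fungal: 0.45 × 0.3 × (1−0.7) × 0.5 = 0.02025
Highest score → viral.

viral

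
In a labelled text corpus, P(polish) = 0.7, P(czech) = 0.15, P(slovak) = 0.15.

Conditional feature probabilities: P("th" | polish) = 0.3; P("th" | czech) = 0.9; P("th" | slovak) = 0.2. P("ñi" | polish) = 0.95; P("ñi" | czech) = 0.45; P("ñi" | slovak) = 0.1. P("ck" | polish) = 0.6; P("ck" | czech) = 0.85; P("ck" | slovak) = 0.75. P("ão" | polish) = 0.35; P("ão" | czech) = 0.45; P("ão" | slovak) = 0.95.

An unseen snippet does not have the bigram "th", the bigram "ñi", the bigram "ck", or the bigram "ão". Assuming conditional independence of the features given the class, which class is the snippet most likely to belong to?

polish

polish: 0.7 × (1−0.3) × (1−0.95) × (1−0.6) × (1−0.35) = 0.00637
czech: 0.15 × (1−0.9) × (1−0.45) × (1−0.85) × (1−0.45) = 0.000680625
slovak: 0.15 × (1−0.2) × (1−0.1) × (1−0.75) × (1−0.95) = 0.00135
Highest score → polish.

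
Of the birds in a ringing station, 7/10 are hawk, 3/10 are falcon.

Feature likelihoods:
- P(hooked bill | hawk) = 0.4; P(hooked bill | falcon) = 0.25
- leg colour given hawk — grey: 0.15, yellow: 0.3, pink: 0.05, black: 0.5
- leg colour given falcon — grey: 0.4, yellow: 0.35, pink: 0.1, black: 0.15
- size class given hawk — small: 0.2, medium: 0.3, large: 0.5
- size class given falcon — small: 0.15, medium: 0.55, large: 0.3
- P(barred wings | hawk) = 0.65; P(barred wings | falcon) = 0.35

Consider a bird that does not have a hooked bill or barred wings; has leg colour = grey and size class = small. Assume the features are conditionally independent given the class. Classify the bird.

hawk: 0.7 × (1−0.4) × 0.15 × 0.2 × (1−0.65) = 0.00441
falcon: 0.3 × (1−0.25) × 0.4 × 0.15 × (1−0.35) = 0.008775
Highest score → falcon.

falcon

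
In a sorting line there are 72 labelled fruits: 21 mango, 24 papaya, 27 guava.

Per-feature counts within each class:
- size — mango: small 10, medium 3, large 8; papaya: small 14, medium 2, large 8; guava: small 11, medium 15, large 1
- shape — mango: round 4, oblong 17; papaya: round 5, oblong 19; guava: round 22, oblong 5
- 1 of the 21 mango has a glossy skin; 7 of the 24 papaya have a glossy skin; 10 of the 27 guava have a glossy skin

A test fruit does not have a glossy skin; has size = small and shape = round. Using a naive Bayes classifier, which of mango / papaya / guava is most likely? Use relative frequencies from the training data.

guava

mango: (21/72) × (10/21) × (4/21) × (20/21) ≈ 0.0251953
papaya: (24/72) × (14/24) × (5/24) × (17/24) ≈ 0.0286941
guava: (27/72) × (11/27) × (22/27) × (17/27) ≈ 0.0783798
Highest score → guava.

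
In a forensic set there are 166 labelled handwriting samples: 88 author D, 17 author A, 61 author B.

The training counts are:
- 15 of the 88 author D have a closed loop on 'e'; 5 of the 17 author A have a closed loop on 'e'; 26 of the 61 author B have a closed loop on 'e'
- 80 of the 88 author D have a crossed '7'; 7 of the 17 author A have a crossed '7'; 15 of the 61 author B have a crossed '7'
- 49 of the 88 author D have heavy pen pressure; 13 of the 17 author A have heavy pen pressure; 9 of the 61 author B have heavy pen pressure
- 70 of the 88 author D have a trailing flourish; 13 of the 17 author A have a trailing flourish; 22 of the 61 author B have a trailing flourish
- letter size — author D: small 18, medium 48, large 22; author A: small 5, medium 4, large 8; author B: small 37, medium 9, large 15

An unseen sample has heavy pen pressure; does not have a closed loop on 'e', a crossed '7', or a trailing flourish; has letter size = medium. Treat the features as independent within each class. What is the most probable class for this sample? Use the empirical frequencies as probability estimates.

author D

author D: (88/166) × (73/88) × (8/88) × (49/88) × (18/88) × (48/88) ≈ 0.00248361
author A: (17/166) × (12/17) × (10/17) × (13/17) × (4/17) × (4/17) ≈ 0.00180028
author B: (61/166) × (35/61) × (46/61) × (9/61) × (39/61) × (9/61) ≈ 0.00221283
Highest score → author D.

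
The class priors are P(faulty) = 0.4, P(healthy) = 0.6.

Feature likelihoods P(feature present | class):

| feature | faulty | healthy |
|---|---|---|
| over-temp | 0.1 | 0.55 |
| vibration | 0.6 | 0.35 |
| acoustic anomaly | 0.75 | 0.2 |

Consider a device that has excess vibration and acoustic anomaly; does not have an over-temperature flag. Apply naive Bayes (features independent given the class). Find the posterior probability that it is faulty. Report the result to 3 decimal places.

0.896

faulty: 0.4 × (1−0.1) × 0.6 × 0.75 = 0.162
healthy: 0.6 × (1−0.55) × 0.35 × 0.2 = 0.0189
P(faulty | x) = 0.162 / 0.1809 ≈ 0.896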